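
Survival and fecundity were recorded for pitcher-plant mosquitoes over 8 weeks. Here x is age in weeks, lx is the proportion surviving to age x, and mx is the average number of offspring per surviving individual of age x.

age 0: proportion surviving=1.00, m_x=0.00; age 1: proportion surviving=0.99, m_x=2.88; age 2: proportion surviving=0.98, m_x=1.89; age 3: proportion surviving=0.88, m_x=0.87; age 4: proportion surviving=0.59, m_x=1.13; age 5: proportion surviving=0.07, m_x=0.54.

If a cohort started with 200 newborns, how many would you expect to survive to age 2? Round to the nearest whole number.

196

Expected survivors = N0 · l_2 = 200 × 0.98 = 196 → 196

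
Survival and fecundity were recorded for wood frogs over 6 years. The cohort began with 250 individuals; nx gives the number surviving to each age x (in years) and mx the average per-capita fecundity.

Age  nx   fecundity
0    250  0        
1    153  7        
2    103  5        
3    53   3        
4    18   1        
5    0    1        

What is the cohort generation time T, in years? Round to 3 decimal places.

1.503

lx = nx/n0 = nx/250: 1, 0.612, 0.412, 0.212, 0.072, 0
lx·mx: 0, 4.284, 2.06, 0.636, 0.072, 0 → R0 = 7.052
x·lx·mx: 0, 4.284, 4.12, 1.908, 0.288, 0 → Σ = 10.6
T = 10.6 / 7.052 = 1.50312… → 1.503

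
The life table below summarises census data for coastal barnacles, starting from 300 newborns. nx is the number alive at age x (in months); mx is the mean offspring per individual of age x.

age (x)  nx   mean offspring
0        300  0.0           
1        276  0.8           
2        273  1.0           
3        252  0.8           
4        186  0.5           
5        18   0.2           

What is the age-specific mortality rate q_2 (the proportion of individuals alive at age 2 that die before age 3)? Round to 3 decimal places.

lx = nx/n0 = nx/300: 1, 0.92, 0.91, 0.84, 0.62, 0.06
q_2 = (l_2 − l_3) / l_2 = (0.91 − 0.84) / 0.91
     = 0.07 / 0.91 = 0.076923… → 0.077

0.077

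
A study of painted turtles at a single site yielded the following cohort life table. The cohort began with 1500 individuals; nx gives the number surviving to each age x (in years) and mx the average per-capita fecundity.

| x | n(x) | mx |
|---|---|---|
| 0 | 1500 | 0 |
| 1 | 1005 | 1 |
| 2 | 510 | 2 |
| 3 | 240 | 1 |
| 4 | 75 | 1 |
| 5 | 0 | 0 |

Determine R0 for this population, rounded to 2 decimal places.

1.56

lx = nx/n0 = nx/1500: 1, 0.67, 0.34, 0.16, 0.05, 0
lx·mx by age: 0, 0.67, 0.68, 0.16, 0.05, 0
R0 = Σ lx·mx = 1.56 → 1.56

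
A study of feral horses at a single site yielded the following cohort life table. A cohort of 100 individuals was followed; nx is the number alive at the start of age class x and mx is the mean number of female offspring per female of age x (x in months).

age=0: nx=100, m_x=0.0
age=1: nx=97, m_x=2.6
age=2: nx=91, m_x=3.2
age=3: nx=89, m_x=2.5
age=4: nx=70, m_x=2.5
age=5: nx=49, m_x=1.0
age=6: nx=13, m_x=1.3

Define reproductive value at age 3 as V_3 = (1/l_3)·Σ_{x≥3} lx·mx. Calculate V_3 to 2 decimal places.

lx = nx/n0 = nx/100: 1, 0.97, 0.91, 0.89, 0.7, 0.49, 0.13
lx·mx for x ≥ 3: 2.225, 1.75, 0.49, 0.169 → sum = 4.634
V_3 = 4.634 / l_3 = 4.634 / 0.89 = 5.206742… → 5.21

5.21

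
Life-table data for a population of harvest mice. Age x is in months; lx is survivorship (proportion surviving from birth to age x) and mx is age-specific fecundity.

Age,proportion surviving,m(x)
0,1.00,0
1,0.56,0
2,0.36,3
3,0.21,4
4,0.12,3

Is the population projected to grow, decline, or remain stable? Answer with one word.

growing

R0 = Σ lx·mx = 0 + 0 + 1.08 + 0.84 + 0.36 = 2.28
R0 > 1, so the population is growing.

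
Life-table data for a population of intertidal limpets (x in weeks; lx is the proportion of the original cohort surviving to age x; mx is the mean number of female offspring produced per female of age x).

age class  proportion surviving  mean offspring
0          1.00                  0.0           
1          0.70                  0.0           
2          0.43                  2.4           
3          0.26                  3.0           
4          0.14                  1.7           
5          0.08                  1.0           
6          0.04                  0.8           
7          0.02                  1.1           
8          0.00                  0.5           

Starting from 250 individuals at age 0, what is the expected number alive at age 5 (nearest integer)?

20

Expected survivors = N0 · l_5 = 250 × 0.08 = 20 → 20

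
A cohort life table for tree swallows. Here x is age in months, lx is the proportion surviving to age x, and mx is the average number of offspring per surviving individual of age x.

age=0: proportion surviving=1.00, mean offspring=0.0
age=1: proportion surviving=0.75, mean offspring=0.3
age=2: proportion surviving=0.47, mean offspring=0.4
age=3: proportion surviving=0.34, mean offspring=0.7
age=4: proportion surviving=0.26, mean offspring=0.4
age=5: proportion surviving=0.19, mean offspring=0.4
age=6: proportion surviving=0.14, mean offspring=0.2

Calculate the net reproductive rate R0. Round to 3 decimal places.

lx·mx by age: 0, 0.225, 0.188, 0.238, 0.104, 0.076, 0.028
R0 = Σ lx·mx = 0.859 → 0.859

0.859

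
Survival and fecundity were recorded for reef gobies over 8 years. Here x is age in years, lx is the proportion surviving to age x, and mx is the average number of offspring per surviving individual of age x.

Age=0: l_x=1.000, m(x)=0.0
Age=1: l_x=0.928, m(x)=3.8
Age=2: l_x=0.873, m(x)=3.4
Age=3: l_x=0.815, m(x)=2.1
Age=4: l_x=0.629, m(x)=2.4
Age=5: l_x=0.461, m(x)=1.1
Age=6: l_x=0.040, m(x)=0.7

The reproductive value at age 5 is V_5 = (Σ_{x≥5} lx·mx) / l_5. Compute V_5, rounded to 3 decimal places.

lx·mx for x ≥ 5: 0.5071, 0.028 → sum = 0.5351
V_5 = 0.5351 / l_5 = 0.5351 / 0.461 = 1.160738… → 1.161

1.161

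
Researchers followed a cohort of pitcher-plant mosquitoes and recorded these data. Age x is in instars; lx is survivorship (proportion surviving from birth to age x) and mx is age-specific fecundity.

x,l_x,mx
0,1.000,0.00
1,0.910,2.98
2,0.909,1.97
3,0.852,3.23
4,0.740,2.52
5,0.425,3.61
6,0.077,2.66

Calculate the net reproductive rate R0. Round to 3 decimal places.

10.858

lx·mx by age: 0, 2.7118, 1.79073, 2.75196, 1.8648, 1.53425, 0.20482
R0 = Σ lx·mx = 10.85836 → 10.858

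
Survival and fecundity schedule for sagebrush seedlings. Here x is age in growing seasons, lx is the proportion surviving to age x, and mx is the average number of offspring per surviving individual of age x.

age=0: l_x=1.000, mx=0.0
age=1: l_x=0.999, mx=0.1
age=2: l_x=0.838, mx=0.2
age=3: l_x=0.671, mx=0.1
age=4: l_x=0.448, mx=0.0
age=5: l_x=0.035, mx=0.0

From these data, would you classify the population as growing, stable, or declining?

R0 = Σ lx·mx = 0 + 0.0999 + 0.1676 + 0.0671 + 0 + 0 = 0.3346
R0 < 1, so the population is declining.

declining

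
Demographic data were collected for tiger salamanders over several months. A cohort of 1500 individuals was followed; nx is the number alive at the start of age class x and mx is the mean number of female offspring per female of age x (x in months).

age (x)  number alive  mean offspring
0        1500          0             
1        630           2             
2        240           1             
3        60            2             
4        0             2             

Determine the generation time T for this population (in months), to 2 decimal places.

lx = nx/n0 = nx/1500: 1, 0.42, 0.16, 0.04, 0
lx·mx: 0, 0.84, 0.16, 0.08, 0 → R0 = 1.08
x·lx·mx: 0, 0.84, 0.32, 0.24, 0 → Σ = 1.4
T = 1.4 / 1.08 = 1.296296… → 1.30

1.30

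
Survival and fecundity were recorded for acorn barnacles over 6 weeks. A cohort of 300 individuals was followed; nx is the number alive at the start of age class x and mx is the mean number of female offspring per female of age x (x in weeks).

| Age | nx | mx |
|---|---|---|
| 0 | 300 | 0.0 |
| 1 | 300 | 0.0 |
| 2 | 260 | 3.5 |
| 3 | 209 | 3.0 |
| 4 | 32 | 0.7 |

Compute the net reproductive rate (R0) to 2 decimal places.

5.20

lx = nx/n0 = nx/300: 1, 1, 0.86667…, 0.69667…, 0.10667…
lx·mx by age: 0, 0, 3.033333…, 2.09…, 0.074667…
R0 = Σ lx·mx = 5.198… → 5.20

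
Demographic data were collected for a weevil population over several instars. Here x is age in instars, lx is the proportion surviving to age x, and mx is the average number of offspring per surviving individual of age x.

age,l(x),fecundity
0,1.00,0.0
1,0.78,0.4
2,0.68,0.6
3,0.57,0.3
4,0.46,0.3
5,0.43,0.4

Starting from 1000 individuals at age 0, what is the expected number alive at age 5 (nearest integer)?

Expected survivors = N0 · l_5 = 1000 × 0.43 = 430 → 430

430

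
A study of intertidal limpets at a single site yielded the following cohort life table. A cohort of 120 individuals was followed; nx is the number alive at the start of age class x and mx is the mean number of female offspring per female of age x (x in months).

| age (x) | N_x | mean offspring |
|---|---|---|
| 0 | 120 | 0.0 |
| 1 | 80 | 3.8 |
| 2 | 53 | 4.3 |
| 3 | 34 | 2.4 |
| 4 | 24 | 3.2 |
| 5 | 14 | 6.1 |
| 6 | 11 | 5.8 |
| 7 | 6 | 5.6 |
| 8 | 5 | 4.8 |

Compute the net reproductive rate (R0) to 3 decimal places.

lx = nx/n0 = nx/120: 1, 0.66667…, 0.44167…, 0.28333…, 0.2, 0.11667…, 0.09167…, 0.05, 0.04167…
lx·mx by age: 0, 2.533333…, 1.899167…, 0.68…, 0.64, 0.711667…, 0.531667…, 0.28, 0.2…
R0 = Σ lx·mx = 7.475833… → 7.476

7.476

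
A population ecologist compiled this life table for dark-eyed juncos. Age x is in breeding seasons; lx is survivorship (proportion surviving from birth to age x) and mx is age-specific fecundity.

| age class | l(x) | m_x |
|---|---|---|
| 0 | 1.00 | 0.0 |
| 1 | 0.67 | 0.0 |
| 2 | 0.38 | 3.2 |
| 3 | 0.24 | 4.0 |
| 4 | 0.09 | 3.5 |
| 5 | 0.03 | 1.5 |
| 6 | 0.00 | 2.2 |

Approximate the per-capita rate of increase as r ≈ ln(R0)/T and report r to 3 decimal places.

0.347

R0 = Σ lx·mx = 0 + 0 + 1.216 + 0.96 + 0.315 + 0.045 + 0 = 2.536
Σ x·lx·mx = 6.797; T = 6.797/2.536 = 2.68021…
r ≈ ln(R0)/T = ln(2.536)/2.68021… = 0.34721… → 0.347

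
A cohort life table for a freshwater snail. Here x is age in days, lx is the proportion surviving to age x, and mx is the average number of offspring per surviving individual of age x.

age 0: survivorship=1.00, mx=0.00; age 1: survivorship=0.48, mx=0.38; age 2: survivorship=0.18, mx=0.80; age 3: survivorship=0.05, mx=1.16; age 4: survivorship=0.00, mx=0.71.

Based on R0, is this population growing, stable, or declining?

declining

R0 = Σ lx·mx = 0 + 0.1824 + 0.144 + 0.058 + 0 = 0.3844
R0 < 1, so the population is declining.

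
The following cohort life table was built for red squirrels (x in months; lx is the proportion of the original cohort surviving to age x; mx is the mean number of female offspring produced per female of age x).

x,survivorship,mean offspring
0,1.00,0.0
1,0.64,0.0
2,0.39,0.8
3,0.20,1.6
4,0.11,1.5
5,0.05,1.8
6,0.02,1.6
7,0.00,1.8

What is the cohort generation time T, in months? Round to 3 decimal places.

lx·mx: 0, 0, 0.312, 0.32, 0.165, 0.09, 0.032, 0 → R0 = 0.919
x·lx·mx: 0, 0, 0.624, 0.96, 0.66, 0.45, 0.192, 0 → Σ = 2.886
T = 2.886 / 0.919 = 3.14037… → 3.140

3.140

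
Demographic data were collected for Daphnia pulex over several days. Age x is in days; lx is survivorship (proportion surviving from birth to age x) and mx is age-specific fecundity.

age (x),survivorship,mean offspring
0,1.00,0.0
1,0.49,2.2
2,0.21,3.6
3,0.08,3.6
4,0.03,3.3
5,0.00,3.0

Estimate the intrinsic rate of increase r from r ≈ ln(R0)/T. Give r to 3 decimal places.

0.460

R0 = Σ lx·mx = 0 + 1.078 + 0.756 + 0.288 + 0.099 + 0 = 2.221
Σ x·lx·mx = 3.85; T = 3.85/2.221 = 1.73345…
r ≈ ln(R0)/T = ln(2.221)/1.73345… = 0.46033… → 0.460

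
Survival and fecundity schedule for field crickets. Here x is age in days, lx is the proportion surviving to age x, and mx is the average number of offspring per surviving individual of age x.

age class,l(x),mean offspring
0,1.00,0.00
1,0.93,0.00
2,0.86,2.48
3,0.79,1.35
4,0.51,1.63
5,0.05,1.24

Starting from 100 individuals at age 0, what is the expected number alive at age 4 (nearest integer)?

51

Expected survivors = N0 · l_4 = 100 × 0.51 = 51 → 51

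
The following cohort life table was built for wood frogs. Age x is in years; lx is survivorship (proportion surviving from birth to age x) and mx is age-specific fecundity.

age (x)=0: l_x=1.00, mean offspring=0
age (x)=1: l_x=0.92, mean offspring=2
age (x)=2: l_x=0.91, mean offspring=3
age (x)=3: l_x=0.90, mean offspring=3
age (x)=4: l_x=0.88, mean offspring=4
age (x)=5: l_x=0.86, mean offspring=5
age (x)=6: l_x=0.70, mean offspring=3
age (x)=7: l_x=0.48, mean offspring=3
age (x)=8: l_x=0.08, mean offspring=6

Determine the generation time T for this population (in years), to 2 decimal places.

4.06

lx·mx: 0, 1.84, 2.73, 2.7, 3.52, 4.3, 2.1, 1.44, 0.48 → R0 = 19.11
x·lx·mx: 0, 1.84, 5.46, 8.1, 14.08, 21.5, 12.6, 10.08, 3.84 → Σ = 77.5
T = 77.5 / 19.11 = 4.055468… → 4.06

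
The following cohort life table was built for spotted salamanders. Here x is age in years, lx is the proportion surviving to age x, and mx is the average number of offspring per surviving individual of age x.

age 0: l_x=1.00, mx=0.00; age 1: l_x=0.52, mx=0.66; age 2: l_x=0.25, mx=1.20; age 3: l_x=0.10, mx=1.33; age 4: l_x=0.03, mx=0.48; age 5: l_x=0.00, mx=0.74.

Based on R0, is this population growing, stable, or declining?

R0 = Σ lx·mx = 0 + 0.3432 + 0.3 + 0.133 + 0.0144 + 0 = 0.7906
R0 < 1, so the population is declining.

declining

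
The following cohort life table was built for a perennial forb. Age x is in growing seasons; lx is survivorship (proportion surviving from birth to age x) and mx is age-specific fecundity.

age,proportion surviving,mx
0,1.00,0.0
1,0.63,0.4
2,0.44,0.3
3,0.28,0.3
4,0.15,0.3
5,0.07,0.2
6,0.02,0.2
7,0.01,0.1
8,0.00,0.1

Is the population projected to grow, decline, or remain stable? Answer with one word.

R0 = Σ lx·mx = 0 + 0.252 + 0.132 + 0.084 + 0.045 + 0.014 + 0.004 + 0.001 + 0 = 0.532
R0 < 1, so the population is declining.

declining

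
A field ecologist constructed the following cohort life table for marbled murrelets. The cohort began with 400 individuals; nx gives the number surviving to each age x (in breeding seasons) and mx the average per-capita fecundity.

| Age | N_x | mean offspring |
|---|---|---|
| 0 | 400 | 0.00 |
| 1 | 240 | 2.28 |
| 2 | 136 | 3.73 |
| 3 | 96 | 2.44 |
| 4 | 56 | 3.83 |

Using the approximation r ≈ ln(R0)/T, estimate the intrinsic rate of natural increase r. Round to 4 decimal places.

lx = nx/n0 = nx/400: 1, 0.6, 0.34, 0.24, 0.14
R0 = Σ lx·mx = 0 + 1.368 + 1.2682 + 0.5856 + 0.5362 = 3.758
Σ x·lx·mx = 7.806; T = 7.806/3.758 = 2.07717…
r ≈ ln(R0)/T = ln(3.758)/2.07717… = 0.637352… → 0.6374

0.6374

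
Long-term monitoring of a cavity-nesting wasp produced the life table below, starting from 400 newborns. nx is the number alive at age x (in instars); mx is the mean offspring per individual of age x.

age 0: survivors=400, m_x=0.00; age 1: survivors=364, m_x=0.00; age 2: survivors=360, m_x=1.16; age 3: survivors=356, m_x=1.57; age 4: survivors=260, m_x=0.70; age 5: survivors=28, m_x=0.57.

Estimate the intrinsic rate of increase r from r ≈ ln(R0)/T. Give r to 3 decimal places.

lx = nx/n0 = nx/400: 1, 0.91, 0.9, 0.89, 0.65, 0.07
R0 = Σ lx·mx = 0 + 0 + 1.044 + 1.3973 + 0.455 + 0.0399 = 2.9362
Σ x·lx·mx = 8.2994; T = 8.2994/2.9362 = 2.82658…
r ≈ ln(R0)/T = ln(2.9362)/2.82658… = 0.38107… → 0.381

0.381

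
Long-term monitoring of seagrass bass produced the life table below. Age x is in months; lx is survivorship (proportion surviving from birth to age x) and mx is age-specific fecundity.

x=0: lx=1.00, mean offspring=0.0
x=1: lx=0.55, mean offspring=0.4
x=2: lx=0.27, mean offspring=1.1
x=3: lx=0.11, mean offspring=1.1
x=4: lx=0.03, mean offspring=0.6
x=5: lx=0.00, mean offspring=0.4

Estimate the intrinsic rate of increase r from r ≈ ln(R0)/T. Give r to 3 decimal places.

R0 = Σ lx·mx = 0 + 0.22 + 0.297 + 0.121 + 0.018 + 0 = 0.656
Σ x·lx·mx = 1.249; T = 1.249/0.656 = 1.90396…
r ≈ ln(R0)/T = ln(0.656)/1.90396… = -0.22143… → -0.221

-0.221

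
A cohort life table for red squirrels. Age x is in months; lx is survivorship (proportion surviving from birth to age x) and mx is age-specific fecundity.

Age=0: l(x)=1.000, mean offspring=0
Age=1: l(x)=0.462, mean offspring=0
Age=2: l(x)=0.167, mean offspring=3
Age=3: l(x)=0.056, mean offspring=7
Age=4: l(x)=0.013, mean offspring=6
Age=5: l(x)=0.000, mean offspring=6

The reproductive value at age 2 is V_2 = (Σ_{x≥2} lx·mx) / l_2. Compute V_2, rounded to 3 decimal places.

5.814

lx·mx for x ≥ 2: 0.501, 0.392, 0.078, 0 → sum = 0.971
V_2 = 0.971 / l_2 = 0.971 / 0.167 = 5.814371… → 5.814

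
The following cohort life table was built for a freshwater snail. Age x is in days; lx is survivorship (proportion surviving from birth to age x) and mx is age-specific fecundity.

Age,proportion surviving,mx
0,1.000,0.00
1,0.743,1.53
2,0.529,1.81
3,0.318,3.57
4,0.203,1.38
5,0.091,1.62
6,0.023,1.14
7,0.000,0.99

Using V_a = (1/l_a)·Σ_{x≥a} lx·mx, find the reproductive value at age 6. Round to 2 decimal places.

1.14

lx·mx for x ≥ 6: 0.02622, 0 → sum = 0.02622
V_6 = 0.02622 / l_6 = 0.02622 / 0.023 = 1.14 → 1.14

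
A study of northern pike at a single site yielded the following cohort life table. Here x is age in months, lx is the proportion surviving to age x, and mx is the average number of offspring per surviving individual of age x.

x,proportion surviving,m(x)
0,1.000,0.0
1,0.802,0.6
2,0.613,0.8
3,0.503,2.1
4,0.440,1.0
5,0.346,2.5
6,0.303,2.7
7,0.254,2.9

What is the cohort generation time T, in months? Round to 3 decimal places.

lx·mx: 0, 0.4812, 0.4904, 1.0563, 0.44, 0.865, 0.8181, 0.7366 → R0 = 4.8876
x·lx·mx: 0, 0.4812, 0.9808, 3.1689, 1.76, 4.325, 4.9086, 5.1562 → Σ = 20.7807
T = 20.7807 / 4.8876 = 4.251719… → 4.252

4.252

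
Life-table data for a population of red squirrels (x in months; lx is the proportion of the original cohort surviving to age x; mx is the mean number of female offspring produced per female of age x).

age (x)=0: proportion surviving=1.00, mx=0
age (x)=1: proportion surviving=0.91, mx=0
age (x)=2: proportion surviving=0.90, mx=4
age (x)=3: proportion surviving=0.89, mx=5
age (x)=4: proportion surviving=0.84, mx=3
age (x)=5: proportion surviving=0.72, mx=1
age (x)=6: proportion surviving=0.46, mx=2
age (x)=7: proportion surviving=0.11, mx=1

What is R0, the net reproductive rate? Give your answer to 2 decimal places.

12.32

lx·mx by age: 0, 0, 3.6, 4.45, 2.52, 0.72, 0.92, 0.11
R0 = Σ lx·mx = 12.32 → 12.32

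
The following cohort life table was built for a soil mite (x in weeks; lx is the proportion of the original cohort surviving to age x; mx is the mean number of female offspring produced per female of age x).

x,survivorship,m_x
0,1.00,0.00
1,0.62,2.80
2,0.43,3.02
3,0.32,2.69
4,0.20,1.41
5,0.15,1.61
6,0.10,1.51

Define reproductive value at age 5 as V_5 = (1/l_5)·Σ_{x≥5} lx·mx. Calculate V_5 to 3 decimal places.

lx·mx for x ≥ 5: 0.2415, 0.151 → sum = 0.3925
V_5 = 0.3925 / l_5 = 0.3925 / 0.15 = 2.616667… → 2.617

2.617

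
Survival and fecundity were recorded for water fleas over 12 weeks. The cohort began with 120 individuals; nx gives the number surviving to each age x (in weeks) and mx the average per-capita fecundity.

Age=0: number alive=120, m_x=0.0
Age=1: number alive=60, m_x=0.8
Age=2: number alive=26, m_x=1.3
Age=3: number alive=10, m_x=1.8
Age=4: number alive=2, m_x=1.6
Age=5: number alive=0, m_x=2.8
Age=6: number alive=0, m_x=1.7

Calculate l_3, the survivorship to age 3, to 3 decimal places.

l_3 = n_3/n_0 = 10/120 = 0.083333… → 0.083

0.083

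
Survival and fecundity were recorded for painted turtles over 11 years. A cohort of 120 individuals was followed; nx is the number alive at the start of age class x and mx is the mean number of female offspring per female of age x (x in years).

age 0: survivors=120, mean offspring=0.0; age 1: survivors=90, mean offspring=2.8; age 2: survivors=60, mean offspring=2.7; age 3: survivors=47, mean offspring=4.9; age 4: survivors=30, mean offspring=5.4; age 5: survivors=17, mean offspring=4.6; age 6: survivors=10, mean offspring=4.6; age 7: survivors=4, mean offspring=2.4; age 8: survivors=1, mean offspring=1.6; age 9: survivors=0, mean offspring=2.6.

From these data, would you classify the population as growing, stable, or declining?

lx = nx/n0 = nx/120: 1, 0.75, 0.5, 0.39167…, 0.25, 0.14167…, 0.08333…, 0.03333…, 0.00833…, 0
R0 = Σ lx·mx = 0 + 2.1 + 1.35 + 1.919167… + 1.35 + 0.651667… + 0.383333… + 0.08… + 0.013333… + 0 = 7.8475…
R0 > 1, so the population is growing.

growing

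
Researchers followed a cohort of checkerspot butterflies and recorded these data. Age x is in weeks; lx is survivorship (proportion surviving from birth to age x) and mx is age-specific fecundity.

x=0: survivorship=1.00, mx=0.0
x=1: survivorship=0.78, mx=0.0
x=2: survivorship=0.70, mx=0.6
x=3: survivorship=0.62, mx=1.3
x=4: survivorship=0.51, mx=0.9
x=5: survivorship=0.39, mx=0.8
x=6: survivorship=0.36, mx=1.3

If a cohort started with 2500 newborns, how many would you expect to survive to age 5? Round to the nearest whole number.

Expected survivors = N0 · l_5 = 2500 × 0.39 = 975 → 975

975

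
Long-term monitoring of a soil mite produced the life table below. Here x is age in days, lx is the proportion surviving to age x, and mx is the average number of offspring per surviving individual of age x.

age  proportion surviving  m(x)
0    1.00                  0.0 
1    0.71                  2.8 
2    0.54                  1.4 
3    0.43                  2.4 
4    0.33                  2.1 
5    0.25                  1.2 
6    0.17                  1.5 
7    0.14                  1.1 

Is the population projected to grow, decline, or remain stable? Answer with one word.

growing

R0 = Σ lx·mx = 0 + 1.988 + 0.756 + 1.032 + 0.693 + 0.3 + 0.255 + 0.154 = 5.178
R0 > 1, so the population is growing.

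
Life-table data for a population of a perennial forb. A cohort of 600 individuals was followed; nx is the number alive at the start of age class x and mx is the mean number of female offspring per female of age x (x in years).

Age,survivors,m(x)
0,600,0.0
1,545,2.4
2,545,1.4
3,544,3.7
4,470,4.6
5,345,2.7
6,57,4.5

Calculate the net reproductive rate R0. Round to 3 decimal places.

12.390

lx = nx/n0 = nx/600: 1, 0.90833…, 0.90833…, 0.90667…, 0.78333…, 0.575, 0.095
lx·mx by age: 0, 2.18…, 1.271667…, 3.354667…, 3.603333…, 1.5525, 0.4275
R0 = Σ lx·mx = 12.389667… → 12.390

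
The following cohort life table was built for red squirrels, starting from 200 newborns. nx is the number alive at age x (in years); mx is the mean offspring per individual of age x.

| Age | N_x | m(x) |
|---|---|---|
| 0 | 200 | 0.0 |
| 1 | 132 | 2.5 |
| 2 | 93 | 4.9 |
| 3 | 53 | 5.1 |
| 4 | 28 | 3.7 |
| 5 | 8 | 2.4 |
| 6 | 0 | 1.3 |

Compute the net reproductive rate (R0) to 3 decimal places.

5.894

lx = nx/n0 = nx/200: 1, 0.66, 0.465, 0.265, 0.14, 0.04, 0
lx·mx by age: 0, 1.65, 2.2785, 1.3515, 0.518, 0.096, 0
R0 = Σ lx·mx = 5.894 → 5.894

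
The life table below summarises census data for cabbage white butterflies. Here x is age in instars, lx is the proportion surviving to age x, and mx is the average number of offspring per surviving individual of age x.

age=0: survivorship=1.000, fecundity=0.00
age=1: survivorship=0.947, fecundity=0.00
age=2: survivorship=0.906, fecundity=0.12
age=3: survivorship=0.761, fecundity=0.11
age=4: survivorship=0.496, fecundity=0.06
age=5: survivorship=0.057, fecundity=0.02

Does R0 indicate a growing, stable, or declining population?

declining

R0 = Σ lx·mx = 0 + 0 + 0.10872 + 0.08371 + 0.02976 + 0.00114 = 0.22333
R0 < 1, so the population is declining.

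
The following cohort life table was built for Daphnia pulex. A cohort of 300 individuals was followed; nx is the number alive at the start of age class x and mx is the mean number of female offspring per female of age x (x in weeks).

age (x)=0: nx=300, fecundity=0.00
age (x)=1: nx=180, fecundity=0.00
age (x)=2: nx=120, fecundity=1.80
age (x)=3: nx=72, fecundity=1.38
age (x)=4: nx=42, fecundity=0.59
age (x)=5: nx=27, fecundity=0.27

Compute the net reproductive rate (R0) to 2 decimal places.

lx = nx/n0 = nx/300: 1, 0.6, 0.4, 0.24, 0.14, 0.09
lx·mx by age: 0, 0, 0.72, 0.3312, 0.0826, 0.0243
R0 = Σ lx·mx = 1.1581 → 1.16

1.16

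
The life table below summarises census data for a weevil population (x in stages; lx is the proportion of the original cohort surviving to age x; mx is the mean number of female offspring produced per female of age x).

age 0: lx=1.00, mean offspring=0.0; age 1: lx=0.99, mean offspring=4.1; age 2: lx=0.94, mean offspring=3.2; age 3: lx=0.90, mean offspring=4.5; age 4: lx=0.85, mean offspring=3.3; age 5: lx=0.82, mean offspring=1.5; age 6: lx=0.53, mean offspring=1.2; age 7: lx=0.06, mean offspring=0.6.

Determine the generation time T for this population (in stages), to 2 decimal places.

lx·mx: 0, 4.059, 3.008, 4.05, 2.805, 1.23, 0.636, 0.036 → R0 = 15.824
x·lx·mx: 0, 4.059, 6.016, 12.15, 11.22, 6.15, 3.816, 0.252 → Σ = 43.663
T = 43.663 / 15.824 = 2.75929… → 2.76

2.76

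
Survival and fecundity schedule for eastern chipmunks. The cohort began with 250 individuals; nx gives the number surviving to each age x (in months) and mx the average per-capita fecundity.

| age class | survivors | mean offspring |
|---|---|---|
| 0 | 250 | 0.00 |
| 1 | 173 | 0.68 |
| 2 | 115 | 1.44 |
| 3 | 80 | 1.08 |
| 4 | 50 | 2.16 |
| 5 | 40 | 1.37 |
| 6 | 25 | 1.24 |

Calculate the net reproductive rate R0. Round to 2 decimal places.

2.25

lx = nx/n0 = nx/250: 1, 0.692, 0.46, 0.32, 0.2, 0.16, 0.1
lx·mx by age: 0, 0.47056, 0.6624, 0.3456, 0.432, 0.2192, 0.124
R0 = Σ lx·mx = 2.25376 → 2.25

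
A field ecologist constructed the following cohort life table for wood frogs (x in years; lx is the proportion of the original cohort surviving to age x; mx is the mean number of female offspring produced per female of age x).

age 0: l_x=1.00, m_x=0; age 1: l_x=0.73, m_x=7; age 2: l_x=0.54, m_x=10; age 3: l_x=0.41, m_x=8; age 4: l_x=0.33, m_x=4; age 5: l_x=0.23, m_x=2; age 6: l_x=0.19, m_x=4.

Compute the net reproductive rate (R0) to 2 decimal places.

16.33

lx·mx by age: 0, 5.11, 5.4, 3.28, 1.32, 0.46, 0.76
R0 = Σ lx·mx = 16.33 → 16.33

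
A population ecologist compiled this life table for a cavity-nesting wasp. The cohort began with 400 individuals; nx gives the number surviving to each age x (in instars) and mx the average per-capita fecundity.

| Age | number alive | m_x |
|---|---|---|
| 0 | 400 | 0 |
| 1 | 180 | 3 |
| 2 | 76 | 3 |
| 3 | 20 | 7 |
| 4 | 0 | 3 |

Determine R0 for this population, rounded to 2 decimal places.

lx = nx/n0 = nx/400: 1, 0.45, 0.19, 0.05, 0
lx·mx by age: 0, 1.35, 0.57, 0.35, 0
R0 = Σ lx·mx = 2.27 → 2.27

2.27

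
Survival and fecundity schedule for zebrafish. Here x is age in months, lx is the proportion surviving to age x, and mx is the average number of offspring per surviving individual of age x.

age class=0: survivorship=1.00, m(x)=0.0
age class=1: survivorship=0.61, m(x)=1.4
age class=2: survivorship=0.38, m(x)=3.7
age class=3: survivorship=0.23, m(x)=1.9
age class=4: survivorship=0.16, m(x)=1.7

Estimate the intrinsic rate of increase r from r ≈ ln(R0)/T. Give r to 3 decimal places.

0.533

R0 = Σ lx·mx = 0 + 0.854 + 1.406 + 0.437 + 0.272 = 2.969
Σ x·lx·mx = 6.065; T = 6.065/2.969 = 2.04278…
r ≈ ln(R0)/T = ln(2.969)/2.04278… = 0.53272… → 0.533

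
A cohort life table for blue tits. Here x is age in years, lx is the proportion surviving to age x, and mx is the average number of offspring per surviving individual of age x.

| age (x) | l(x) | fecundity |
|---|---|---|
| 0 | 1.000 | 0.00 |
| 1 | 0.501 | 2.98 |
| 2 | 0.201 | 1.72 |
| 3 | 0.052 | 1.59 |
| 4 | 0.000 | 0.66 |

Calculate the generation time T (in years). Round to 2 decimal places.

lx·mx: 0, 1.49298, 0.34572, 0.08268, 0 → R0 = 1.92138
x·lx·mx: 0, 1.49298, 0.69144, 0.24804, 0 → Σ = 2.43246
T = 2.43246 / 1.92138 = 1.265996… → 1.27

1.27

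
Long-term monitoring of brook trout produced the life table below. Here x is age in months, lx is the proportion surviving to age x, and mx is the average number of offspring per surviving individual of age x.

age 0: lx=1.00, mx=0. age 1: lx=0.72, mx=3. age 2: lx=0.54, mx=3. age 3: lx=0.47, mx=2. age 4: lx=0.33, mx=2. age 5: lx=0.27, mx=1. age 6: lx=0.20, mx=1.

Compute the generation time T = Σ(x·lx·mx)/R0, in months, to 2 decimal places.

2.29

lx·mx: 0, 2.16, 1.62, 0.94, 0.66, 0.27, 0.2 → R0 = 5.85
x·lx·mx: 0, 2.16, 3.24, 2.82, 2.64, 1.35, 1.2 → Σ = 13.41
T = 13.41 / 5.85 = 2.292308… → 2.29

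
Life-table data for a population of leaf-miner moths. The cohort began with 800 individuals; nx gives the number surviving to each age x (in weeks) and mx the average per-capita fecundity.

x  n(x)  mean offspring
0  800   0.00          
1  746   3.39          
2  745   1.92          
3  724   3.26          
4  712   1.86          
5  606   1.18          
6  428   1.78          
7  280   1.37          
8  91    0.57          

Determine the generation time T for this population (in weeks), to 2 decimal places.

lx = nx/n0 = nx/800: 1, 0.9325, 0.93125, 0.905, 0.89, 0.7575, 0.535, 0.35, 0.11375
lx·mx: 0, 3.161175, 1.788…, 2.9503, 1.6554, 0.89385, 0.9523, 0.4795, 0.064838… → R0 = 11.945363…
x·lx·mx: 0, 3.161175, 3.576…, 8.8509, 6.6216, 4.46925, 5.7138, 3.3565, 0.5187… → Σ = 36.267925…
T = 36.267925… / 11.945363… = 3.036151… → 3.04

3.04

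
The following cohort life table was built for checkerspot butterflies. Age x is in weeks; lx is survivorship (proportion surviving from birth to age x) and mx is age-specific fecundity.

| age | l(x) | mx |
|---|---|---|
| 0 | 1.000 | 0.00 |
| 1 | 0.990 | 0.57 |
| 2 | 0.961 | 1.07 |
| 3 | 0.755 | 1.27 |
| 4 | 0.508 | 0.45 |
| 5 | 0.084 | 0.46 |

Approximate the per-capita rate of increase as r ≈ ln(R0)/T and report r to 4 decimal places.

0.4422

R0 = Σ lx·mx = 0 + 0.5643 + 1.02827 + 0.95885 + 0.2286 + 0.03864 = 2.81866
Σ x·lx·mx = 6.60499; T = 6.60499/2.81866 = 2.34331…
r ≈ ln(R0)/T = ln(2.81866)/2.34331… = 0.442222… → 0.4422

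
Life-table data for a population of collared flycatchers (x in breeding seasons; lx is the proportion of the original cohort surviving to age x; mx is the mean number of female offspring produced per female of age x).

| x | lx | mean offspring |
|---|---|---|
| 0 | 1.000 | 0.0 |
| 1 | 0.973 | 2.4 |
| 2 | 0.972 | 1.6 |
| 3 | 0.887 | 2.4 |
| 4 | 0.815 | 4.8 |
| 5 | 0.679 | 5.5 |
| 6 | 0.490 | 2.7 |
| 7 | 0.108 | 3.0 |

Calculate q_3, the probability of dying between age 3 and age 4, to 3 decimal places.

0.081

q_3 = (l_3 − l_4) / l_3 = (0.887 − 0.815) / 0.887
     = 0.072 / 0.887 = 0.081172… → 0.081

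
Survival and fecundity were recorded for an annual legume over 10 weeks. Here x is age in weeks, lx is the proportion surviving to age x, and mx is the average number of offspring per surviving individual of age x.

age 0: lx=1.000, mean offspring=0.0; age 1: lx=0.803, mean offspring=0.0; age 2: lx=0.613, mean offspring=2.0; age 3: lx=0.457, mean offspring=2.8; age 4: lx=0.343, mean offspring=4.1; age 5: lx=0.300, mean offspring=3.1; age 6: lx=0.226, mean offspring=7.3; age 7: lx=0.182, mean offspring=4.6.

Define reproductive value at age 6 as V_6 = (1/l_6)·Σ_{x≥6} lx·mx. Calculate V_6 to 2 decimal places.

11.00

lx·mx for x ≥ 6: 1.6498, 0.8372 → sum = 2.487
V_6 = 2.487 / l_6 = 2.487 / 0.226 = 11.004425… → 11.00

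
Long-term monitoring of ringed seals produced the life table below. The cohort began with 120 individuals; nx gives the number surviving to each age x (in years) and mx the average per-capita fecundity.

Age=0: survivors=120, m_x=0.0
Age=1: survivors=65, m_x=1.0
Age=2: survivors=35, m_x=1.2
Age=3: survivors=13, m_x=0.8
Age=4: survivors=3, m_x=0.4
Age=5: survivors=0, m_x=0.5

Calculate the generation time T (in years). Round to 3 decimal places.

lx = nx/n0 = nx/120: 1, 0.54167…, 0.29167…, 0.10833…, 0.025, 0
lx·mx: 0, 0.541667…, 0.35…, 0.086667…, 0.01, 0 → R0 = 0.988333…
x·lx·mx: 0, 0.541667…, 0.7…, 0.26…, 0.04, 0 → Σ = 1.541667…
T = 1.541667… / 0.988333… = 1.559865… → 1.560

1.560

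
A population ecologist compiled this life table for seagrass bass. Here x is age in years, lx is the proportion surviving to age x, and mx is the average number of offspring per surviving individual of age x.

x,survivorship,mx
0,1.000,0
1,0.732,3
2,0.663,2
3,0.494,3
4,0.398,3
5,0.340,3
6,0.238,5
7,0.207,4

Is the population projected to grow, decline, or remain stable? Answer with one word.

R0 = Σ lx·mx = 0 + 2.196 + 1.326 + 1.482 + 1.194 + 1.02 + 1.19 + 0.828 = 9.236
R0 > 1, so the population is growing.

growing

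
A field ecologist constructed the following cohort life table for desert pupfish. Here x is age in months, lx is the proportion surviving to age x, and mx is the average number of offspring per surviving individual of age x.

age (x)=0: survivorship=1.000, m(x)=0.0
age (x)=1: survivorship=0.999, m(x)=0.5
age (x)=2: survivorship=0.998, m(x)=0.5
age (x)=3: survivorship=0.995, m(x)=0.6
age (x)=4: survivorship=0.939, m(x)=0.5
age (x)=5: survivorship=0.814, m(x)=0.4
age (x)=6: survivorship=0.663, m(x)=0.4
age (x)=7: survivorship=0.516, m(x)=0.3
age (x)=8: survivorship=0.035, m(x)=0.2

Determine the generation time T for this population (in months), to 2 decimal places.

3.38

lx·mx: 0, 0.4995, 0.499, 0.597, 0.4695, 0.3256, 0.2652, 0.1548, 0.007 → R0 = 2.8176
x·lx·mx: 0, 0.4995, 0.998, 1.791, 1.878, 1.628, 1.5912, 1.0836, 0.056 → Σ = 9.5253
T = 9.5253 / 2.8176 = 3.380643… → 3.38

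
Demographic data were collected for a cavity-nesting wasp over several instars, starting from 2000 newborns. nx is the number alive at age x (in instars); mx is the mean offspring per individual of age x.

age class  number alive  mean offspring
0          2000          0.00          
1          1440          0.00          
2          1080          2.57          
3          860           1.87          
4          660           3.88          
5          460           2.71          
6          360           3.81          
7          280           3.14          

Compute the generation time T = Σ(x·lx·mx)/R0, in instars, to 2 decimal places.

lx = nx/n0 = nx/2000: 1, 0.72, 0.54, 0.43, 0.33, 0.23, 0.18, 0.14
lx·mx: 0, 0, 1.3878, 0.8041, 1.2804, 0.6233, 0.6858, 0.4396 → R0 = 5.221
x·lx·mx: 0, 0, 2.7756, 2.4123, 5.1216, 3.1165, 4.1148, 3.0772 → Σ = 20.618
T = 20.618 / 5.221 = 3.949052… → 3.95

3.95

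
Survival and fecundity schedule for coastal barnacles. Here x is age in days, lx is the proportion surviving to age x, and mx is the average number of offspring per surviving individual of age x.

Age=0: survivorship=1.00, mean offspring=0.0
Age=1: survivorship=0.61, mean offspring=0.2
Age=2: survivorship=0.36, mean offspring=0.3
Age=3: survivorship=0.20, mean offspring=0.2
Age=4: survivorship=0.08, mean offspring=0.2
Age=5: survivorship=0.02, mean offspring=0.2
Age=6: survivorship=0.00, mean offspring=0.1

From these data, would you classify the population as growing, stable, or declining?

declining

R0 = Σ lx·mx = 0 + 0.122 + 0.108 + 0.04 + 0.016 + 0.004 + 0 = 0.29
R0 < 1, so the population is declining.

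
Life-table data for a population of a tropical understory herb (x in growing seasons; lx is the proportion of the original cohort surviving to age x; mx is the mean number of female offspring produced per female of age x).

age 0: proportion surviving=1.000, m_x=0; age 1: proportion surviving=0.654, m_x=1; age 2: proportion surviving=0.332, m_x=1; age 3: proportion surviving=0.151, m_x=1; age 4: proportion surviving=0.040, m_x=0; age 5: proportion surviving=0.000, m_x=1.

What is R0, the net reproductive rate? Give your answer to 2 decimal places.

1.14

lx·mx by age: 0, 0.654, 0.332, 0.151, 0, 0
R0 = Σ lx·mx = 1.137 → 1.14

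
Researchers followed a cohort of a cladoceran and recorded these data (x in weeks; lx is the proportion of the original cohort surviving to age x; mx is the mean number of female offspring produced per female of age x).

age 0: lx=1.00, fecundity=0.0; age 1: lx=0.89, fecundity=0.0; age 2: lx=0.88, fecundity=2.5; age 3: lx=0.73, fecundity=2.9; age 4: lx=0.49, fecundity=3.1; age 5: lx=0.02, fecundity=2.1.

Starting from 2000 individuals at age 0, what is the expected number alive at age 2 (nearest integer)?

Expected survivors = N0 · l_2 = 2000 × 0.88 = 1760 → 1760

1760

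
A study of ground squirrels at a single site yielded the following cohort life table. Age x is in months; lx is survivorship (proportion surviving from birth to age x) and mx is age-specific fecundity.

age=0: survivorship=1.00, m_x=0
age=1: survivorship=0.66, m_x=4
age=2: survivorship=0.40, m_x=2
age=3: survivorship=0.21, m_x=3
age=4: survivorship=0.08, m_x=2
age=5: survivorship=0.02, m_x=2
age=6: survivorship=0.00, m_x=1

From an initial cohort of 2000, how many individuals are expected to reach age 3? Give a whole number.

Expected survivors = N0 · l_3 = 2000 × 0.21 = 420 → 420

420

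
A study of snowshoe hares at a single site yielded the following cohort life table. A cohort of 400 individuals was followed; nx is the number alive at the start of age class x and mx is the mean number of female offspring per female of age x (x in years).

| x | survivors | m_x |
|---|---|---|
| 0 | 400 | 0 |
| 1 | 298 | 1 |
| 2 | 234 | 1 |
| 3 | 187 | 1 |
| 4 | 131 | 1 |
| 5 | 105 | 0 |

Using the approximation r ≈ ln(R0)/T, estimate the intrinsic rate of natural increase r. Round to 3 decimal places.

0.346

lx = nx/n0 = nx/400: 1, 0.745, 0.585, 0.4675, 0.3275, 0.2625
R0 = Σ lx·mx = 0 + 0.745 + 0.585 + 0.4675 + 0.3275 + 0 = 2.125
Σ x·lx·mx = 4.6275; T = 4.6275/2.125 = 2.17765…
r ≈ ln(R0)/T = ln(2.125)/2.17765… = 0.34614… → 0.346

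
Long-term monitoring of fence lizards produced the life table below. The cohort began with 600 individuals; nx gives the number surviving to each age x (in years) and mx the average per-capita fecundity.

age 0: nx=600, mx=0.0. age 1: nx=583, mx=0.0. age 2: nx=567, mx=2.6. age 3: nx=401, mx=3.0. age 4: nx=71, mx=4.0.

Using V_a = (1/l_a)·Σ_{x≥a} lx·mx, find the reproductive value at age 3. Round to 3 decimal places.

lx = nx/n0 = nx/600: 1, 0.97167…, 0.945, 0.66833…, 0.11833…
lx·mx for x ≥ 3: 2.005…, 0.473333… → sum = 2.478333…
V_3 = 2.478333… / l_3 = 2.478333… / 0.668333… = 3.708229… → 3.708

3.708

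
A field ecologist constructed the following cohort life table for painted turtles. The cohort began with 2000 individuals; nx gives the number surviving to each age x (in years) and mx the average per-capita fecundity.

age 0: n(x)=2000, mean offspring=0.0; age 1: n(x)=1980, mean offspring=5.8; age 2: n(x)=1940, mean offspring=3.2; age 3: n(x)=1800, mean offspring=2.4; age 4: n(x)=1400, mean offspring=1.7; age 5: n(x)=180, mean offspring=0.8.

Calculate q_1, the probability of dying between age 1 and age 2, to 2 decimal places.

0.02

lx = nx/n0 = nx/2000: 1, 0.99, 0.97, 0.9, 0.7, 0.09
q_1 = (l_1 − l_2) / l_1 = (0.99 − 0.97) / 0.99
     = 0.02 / 0.99 = 0.020202… → 0.02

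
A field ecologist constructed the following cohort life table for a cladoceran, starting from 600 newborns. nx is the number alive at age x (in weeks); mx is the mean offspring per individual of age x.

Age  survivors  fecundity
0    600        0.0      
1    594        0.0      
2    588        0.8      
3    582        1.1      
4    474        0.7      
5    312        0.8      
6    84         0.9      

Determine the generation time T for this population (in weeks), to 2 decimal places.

3.33

lx = nx/n0 = nx/600: 1, 0.99, 0.98, 0.97, 0.79, 0.52, 0.14
lx·mx: 0, 0, 0.784, 1.067, 0.553, 0.416, 0.126 → R0 = 2.946
x·lx·mx: 0, 0, 1.568, 3.201, 2.212, 2.08, 0.756 → Σ = 9.817
T = 9.817 / 2.946 = 3.332315… → 3.33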